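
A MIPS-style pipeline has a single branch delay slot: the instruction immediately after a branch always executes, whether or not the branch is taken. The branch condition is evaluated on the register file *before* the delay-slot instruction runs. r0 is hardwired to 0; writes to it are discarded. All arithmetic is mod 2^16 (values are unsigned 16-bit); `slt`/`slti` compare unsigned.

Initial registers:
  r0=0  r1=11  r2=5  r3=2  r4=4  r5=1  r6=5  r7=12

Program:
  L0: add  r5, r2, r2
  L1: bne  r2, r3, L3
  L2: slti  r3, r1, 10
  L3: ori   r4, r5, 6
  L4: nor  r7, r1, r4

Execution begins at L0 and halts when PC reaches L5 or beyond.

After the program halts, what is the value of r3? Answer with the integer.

PC=0  add  r5, r2, r2        | r0=0 r1=11 r2=5 r3=2 r4=4 r5=10 r6=5 r7=12
PC=1  bne  r2, r3, L3        | r0=0 r1=11 r2=5 r3=2 r4=4 r5=10 r6=5 r7=12  [TAKEN]
PC=2  slti  r3, r1, 10       | r0=0 r1=11 r2=5 r3=0 r4=4 r5=10 r6=5 r7=12
PC=3  ori   r4, r5, 6        | r0=0 r1=11 r2=5 r3=0 r4=14 r5=10 r6=5 r7=12
PC=4  nor  r7, r1, r4        | r0=0 r1=11 r2=5 r3=0 r4=14 r5=10 r6=5 r7=65520

0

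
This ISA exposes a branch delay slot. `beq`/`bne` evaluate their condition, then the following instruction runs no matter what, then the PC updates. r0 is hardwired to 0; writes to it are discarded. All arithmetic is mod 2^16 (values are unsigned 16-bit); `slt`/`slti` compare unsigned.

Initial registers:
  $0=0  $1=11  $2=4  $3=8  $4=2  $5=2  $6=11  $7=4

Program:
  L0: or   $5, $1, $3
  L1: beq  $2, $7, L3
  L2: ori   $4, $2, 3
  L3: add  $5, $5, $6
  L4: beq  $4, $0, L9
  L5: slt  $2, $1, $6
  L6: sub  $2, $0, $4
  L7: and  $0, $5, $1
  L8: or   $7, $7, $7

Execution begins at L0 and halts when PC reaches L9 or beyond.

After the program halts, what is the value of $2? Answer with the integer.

#0 or   $5, $1, $3 ; 0/11/4/8/2/11/11/4
#1 beq  $2, $7, L3 ; 0/11/4/8/2/11/11/4 ; →target
#2 ori   $4, $2, 3 ; 0/11/4/8/7/11/11/4
#3 add  $5, $5, $6 ; 0/11/4/8/7/22/11/4
#4 beq  $4, $0, L9 ; 0/11/4/8/7/22/11/4 ; →fallthru
#5 slt  $2, $1, $6 ; 0/11/0/8/7/22/11/4
#6 sub  $2, $0, $4 ; 0/11/65529/8/7/22/11/4
#7 and  $0, $5, $1 ; 0/11/65529/8/7/22/11/4
#8 or   $7, $7, $7 ; 0/11/65529/8/7/22/11/4

65529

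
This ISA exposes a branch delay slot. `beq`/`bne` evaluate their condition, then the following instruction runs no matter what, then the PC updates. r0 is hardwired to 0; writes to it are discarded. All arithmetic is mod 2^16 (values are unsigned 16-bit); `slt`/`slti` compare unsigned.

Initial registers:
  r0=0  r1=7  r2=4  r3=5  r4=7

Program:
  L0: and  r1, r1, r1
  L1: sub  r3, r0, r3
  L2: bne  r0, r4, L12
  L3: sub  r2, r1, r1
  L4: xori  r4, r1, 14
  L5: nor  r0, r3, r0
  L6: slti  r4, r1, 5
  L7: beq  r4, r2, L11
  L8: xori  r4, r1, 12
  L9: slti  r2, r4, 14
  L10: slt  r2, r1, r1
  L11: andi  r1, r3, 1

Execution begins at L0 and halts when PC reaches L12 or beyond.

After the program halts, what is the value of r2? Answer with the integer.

0

[0] and  r1, r1, r1  →  {r0:0, r1:7, r2:4, r3:5, r4:7}
[1] sub  r3, r0, r3  →  {r0:0, r1:7, r2:4, r3:65531, r4:7}
[2] bne  r0, r4, L12  →  {r0:0, r1:7, r2:4, r3:65531, r4:7}  ⟨branch taken⟩
[3] sub  r2, r1, r1  →  {r0:0, r1:7, r2:0, r3:65531, r4:7}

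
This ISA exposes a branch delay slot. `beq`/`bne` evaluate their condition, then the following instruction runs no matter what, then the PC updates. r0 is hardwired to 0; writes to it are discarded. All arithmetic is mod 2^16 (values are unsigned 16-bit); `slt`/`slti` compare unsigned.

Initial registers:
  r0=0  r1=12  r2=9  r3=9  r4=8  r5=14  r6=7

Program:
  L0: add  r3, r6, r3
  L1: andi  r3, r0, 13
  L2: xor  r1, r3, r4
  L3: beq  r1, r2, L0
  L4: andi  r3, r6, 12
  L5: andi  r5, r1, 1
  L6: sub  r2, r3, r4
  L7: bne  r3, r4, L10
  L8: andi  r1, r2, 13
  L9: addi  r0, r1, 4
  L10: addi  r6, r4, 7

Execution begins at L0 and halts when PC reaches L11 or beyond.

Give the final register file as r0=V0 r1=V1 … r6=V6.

#0 add  r3, r6, r3 ; 0/12/9/16/8/14/7
#1 andi  r3, r0, 13 ; 0/12/9/0/8/14/7
#2 xor  r1, r3, r4 ; 0/8/9/0/8/14/7
#3 beq  r1, r2, L0 ; 0/8/9/0/8/14/7 ; →fallthru
#4 andi  r3, r6, 12 ; 0/8/9/4/8/14/7
#5 andi  r5, r1, 1 ; 0/8/9/4/8/0/7
#6 sub  r2, r3, r4 ; 0/8/65532/4/8/0/7
#7 bne  r3, r4, L10 ; 0/8/65532/4/8/0/7 ; →target
#8 andi  r1, r2, 13 ; 0/12/65532/4/8/0/7
#10 addi  r6, r4, 7 ; 0/12/65532/4/8/0/15

r0=0 r1=12 r2=65532 r3=4 r4=8 r5=0 r6=15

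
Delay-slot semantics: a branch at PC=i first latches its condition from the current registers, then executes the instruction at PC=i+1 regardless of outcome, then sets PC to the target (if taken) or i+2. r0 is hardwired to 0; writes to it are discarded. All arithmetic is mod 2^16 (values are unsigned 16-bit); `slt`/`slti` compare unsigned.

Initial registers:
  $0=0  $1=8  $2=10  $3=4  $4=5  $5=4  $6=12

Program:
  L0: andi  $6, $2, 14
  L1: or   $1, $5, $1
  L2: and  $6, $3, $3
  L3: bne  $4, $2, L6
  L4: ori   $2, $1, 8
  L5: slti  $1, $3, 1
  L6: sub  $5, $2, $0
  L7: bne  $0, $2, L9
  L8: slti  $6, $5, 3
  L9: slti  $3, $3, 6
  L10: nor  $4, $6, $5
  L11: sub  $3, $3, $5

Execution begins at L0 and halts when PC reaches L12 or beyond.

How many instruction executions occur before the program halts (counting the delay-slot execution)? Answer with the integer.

11

  step pc=0: andi  $6, $2, 14  regs=(0,8,10,4,5,4,10)
  step pc=1: or   $1, $5, $1  regs=(0,12,10,4,5,4,10)
  step pc=2: and  $6, $3, $3  regs=(0,12,10,4,5,4,4)
  step pc=3: bne  $4, $2, L6  cond=T  regs=(0,12,10,4,5,4,4)
  step pc=4: ori   $2, $1, 8  regs=(0,12,12,4,5,4,4)
  step pc=6: sub  $5, $2, $0  regs=(0,12,12,4,5,12,4)
  step pc=7: bne  $0, $2, L9  cond=T  regs=(0,12,12,4,5,12,4)
  step pc=8: slti  $6, $5, 3  regs=(0,12,12,4,5,12,0)
  step pc=9: slti  $3, $3, 6  regs=(0,12,12,1,5,12,0)
  step pc=10: nor  $4, $6, $5  regs=(0,12,12,1,65523,12,0)
  step pc=11: sub  $3, $3, $5  regs=(0,12,12,65525,65523,12,0)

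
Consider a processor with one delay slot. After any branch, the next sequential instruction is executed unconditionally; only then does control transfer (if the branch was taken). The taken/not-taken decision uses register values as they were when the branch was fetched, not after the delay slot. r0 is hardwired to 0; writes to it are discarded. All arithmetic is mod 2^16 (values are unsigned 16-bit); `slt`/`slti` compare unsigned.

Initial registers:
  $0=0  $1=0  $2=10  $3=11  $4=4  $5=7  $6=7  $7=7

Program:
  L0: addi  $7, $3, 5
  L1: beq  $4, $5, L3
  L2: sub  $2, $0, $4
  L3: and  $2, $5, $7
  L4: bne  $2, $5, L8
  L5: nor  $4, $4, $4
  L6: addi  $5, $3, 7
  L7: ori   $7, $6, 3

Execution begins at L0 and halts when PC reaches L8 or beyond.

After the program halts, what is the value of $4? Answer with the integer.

  step pc=0: addi  $7, $3, 5  regs=(0,0,10,11,4,7,7,16)
  step pc=1: beq  $4, $5, L3  cond=F  regs=(0,0,10,11,4,7,7,16)
  step pc=2: sub  $2, $0, $4  regs=(0,0,65532,11,4,7,7,16)
  step pc=3: and  $2, $5, $7  regs=(0,0,0,11,4,7,7,16)
  step pc=4: bne  $2, $5, L8  cond=T  regs=(0,0,0,11,4,7,7,16)
  step pc=5: nor  $4, $4, $4  regs=(0,0,0,11,65531,7,7,16)

65531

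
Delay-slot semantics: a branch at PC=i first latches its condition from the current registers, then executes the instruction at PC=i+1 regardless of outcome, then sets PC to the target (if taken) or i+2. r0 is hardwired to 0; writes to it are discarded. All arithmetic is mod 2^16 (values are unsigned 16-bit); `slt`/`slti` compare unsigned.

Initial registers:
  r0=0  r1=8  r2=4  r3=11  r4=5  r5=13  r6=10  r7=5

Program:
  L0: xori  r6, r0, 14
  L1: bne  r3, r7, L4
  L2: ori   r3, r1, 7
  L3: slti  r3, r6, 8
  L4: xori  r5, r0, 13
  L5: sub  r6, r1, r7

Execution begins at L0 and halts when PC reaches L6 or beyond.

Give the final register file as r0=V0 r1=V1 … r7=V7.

  step pc=0: xori  r6, r0, 14  regs=(0,8,4,11,5,13,14,5)
  step pc=1: bne  r3, r7, L4  cond=T  regs=(0,8,4,11,5,13,14,5)
  step pc=2: ori   r3, r1, 7  regs=(0,8,4,15,5,13,14,5)
  step pc=4: xori  r5, r0, 13  regs=(0,8,4,15,5,13,14,5)
  step pc=5: sub  r6, r1, r7  regs=(0,8,4,15,5,13,3,5)

r0=0 r1=8 r2=4 r3=15 r4=5 r5=13 r6=3 r7=5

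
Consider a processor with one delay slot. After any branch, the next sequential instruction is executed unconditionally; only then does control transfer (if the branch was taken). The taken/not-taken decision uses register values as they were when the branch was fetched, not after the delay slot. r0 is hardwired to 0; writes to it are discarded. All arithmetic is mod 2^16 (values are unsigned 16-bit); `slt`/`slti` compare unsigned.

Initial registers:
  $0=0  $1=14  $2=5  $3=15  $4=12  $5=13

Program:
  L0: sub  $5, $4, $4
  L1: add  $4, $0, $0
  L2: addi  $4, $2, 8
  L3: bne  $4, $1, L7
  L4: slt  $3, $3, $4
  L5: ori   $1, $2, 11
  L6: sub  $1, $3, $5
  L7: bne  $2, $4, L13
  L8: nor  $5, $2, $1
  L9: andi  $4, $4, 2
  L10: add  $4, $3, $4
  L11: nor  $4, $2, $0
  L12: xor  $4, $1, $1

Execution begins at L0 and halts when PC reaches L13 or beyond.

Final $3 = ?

0

#0 sub  $5, $4, $4 ; 0/14/5/15/12/0
#1 add  $4, $0, $0 ; 0/14/5/15/0/0
#2 addi  $4, $2, 8 ; 0/14/5/15/13/0
#3 bne  $4, $1, L7 ; 0/14/5/15/13/0 ; →target
#4 slt  $3, $3, $4 ; 0/14/5/0/13/0
#7 bne  $2, $4, L13 ; 0/14/5/0/13/0 ; →target
#8 nor  $5, $2, $1 ; 0/14/5/0/13/65520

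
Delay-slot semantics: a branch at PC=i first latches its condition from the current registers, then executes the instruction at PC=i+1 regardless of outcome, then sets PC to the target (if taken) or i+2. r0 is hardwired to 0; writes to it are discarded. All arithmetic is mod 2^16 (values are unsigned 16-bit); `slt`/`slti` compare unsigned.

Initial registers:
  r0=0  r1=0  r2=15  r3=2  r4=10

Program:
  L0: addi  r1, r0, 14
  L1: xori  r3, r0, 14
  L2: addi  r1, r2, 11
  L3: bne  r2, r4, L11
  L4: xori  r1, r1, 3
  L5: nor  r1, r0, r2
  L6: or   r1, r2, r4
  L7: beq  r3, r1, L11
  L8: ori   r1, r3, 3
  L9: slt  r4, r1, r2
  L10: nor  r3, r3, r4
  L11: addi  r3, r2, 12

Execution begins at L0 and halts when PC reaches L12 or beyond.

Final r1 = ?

PC=0  addi  r1, r0, 14       | r0=0 r1=14 r2=15 r3=2 r4=10
PC=1  xori  r3, r0, 14       | r0=0 r1=14 r2=15 r3=14 r4=10
PC=2  addi  r1, r2, 11       | r0=0 r1=26 r2=15 r3=14 r4=10
PC=3  bne  r2, r4, L11       | r0=0 r1=26 r2=15 r3=14 r4=10  [TAKEN]
PC=4  xori  r1, r1, 3        | r0=0 r1=25 r2=15 r3=14 r4=10
PC=11 addi  r3, r2, 12       | r0=0 r1=25 r2=15 r3=27 r4=10

25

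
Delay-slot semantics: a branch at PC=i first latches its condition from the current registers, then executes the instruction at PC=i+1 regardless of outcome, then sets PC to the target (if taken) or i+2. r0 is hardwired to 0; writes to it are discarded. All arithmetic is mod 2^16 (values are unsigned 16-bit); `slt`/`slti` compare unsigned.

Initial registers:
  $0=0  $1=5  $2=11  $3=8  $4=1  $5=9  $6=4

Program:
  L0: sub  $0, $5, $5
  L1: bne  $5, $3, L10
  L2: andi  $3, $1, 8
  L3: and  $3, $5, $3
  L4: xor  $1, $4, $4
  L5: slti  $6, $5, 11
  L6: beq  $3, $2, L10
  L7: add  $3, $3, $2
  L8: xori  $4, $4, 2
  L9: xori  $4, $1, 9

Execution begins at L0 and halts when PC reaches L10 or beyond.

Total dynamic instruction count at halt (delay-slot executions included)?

3

[0] sub  $0, $5, $5  →  {$0:0, $1:5, $2:11, $3:8, $4:1, $5:9, $6:4}
[1] bne  $5, $3, L10  →  {$0:0, $1:5, $2:11, $3:8, $4:1, $5:9, $6:4}  ⟨branch taken⟩
[2] andi  $3, $1, 8  →  {$0:0, $1:5, $2:11, $3:0, $4:1, $5:9, $6:4}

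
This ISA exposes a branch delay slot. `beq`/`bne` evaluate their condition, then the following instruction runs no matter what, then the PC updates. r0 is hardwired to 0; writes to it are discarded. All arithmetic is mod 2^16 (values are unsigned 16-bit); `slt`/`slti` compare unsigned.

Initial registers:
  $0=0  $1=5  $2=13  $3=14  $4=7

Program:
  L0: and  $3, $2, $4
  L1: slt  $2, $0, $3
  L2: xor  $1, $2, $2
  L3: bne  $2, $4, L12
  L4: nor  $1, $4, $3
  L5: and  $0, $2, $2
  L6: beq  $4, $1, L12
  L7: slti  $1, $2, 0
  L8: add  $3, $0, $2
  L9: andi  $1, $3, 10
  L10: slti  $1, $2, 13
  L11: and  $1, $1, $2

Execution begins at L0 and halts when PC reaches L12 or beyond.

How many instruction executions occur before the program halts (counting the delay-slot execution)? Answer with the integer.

5

#0 and  $3, $2, $4 ; 0/5/13/5/7
#1 slt  $2, $0, $3 ; 0/5/1/5/7
#2 xor  $1, $2, $2 ; 0/0/1/5/7
#3 bne  $2, $4, L12 ; 0/0/1/5/7 ; →target
#4 nor  $1, $4, $3 ; 0/65528/1/5/7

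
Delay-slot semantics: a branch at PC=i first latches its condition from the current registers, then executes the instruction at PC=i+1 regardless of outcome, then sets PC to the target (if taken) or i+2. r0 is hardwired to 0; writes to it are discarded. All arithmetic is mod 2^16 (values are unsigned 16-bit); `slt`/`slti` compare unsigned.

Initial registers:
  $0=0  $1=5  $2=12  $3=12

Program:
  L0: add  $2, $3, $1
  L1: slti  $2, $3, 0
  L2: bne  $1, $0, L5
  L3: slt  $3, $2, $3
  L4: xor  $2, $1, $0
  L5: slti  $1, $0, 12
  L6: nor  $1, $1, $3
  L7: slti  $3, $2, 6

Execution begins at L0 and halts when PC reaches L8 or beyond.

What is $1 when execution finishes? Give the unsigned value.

#0 add  $2, $3, $1 ; 0/5/17/12
#1 slti  $2, $3, 0 ; 0/5/0/12
#2 bne  $1, $0, L5 ; 0/5/0/12 ; →target
#3 slt  $3, $2, $3 ; 0/5/0/1
#5 slti  $1, $0, 12 ; 0/1/0/1
#6 nor  $1, $1, $3 ; 0/65534/0/1
#7 slti  $3, $2, 6 ; 0/65534/0/1

65534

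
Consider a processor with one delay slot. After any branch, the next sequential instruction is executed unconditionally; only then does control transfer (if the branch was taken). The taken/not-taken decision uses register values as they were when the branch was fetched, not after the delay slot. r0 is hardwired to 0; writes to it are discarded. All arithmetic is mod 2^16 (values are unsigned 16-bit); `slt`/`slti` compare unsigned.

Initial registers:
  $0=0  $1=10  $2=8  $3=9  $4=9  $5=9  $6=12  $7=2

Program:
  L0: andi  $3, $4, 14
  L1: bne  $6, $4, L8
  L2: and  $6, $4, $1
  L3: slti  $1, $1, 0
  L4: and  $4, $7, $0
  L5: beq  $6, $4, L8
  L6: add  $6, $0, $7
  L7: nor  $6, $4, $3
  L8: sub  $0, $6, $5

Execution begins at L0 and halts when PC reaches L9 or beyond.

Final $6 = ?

#0 andi  $3, $4, 14 ; 0/10/8/8/9/9/12/2
#1 bne  $6, $4, L8 ; 0/10/8/8/9/9/12/2 ; →target
#2 and  $6, $4, $1 ; 0/10/8/8/9/9/8/2
#8 sub  $0, $6, $5 ; 0/10/8/8/9/9/8/2

8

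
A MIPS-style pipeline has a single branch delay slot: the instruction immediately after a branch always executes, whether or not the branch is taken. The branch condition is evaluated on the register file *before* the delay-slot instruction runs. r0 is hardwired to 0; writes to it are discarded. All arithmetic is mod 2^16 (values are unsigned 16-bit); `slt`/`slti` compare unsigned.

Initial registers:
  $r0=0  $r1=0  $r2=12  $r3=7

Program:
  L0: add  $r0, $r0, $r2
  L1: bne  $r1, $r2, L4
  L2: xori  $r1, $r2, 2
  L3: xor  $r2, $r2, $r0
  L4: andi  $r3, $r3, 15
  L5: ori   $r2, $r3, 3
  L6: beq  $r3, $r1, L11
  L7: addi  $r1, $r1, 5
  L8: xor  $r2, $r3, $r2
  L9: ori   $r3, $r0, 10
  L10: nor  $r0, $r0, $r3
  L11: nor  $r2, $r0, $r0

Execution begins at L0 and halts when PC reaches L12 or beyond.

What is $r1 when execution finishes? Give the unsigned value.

#0 add  $r0, $r0, $r2 ; 0/0/12/7
#1 bne  $r1, $r2, L4 ; 0/0/12/7 ; →target
#2 xori  $r1, $r2, 2 ; 0/14/12/7
#4 andi  $r3, $r3, 15 ; 0/14/12/7
#5 ori   $r2, $r3, 3 ; 0/14/7/7
#6 beq  $r3, $r1, L11 ; 0/14/7/7 ; →fallthru
#7 addi  $r1, $r1, 5 ; 0/19/7/7
#8 xor  $r2, $r3, $r2 ; 0/19/0/7
#9 ori   $r3, $r0, 10 ; 0/19/0/10
#10 nor  $r0, $r0, $r3 ; 0/19/0/10
#11 nor  $r2, $r0, $r0 ; 0/19/65535/10

19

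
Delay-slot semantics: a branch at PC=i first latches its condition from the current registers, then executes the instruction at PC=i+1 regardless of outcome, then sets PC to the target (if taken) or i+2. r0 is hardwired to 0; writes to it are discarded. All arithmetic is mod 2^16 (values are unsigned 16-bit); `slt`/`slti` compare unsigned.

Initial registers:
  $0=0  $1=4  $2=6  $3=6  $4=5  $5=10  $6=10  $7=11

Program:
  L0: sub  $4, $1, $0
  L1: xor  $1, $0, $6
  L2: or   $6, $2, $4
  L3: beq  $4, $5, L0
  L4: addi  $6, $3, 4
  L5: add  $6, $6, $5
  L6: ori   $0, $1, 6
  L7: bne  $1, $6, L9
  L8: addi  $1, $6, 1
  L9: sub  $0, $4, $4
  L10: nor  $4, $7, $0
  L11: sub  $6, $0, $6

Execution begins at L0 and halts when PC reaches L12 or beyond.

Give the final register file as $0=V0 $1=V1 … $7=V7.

$0=0 $1=21 $2=6 $3=6 $4=65524 $5=10 $6=65516 $7=11

[0] sub  $4, $1, $0  →  {$0:0, $1:4, $2:6, $3:6, $4:4, $5:10, $6:10, $7:11}
[1] xor  $1, $0, $6  →  {$0:0, $1:10, $2:6, $3:6, $4:4, $5:10, $6:10, $7:11}
[2] or   $6, $2, $4  →  {$0:0, $1:10, $2:6, $3:6, $4:4, $5:10, $6:6, $7:11}
[3] beq  $4, $5, L0  →  {$0:0, $1:10, $2:6, $3:6, $4:4, $5:10, $6:6, $7:11}  ⟨branch fallthrough⟩
[4] addi  $6, $3, 4  →  {$0:0, $1:10, $2:6, $3:6, $4:4, $5:10, $6:10, $7:11}
[5] add  $6, $6, $5  →  {$0:0, $1:10, $2:6, $3:6, $4:4, $5:10, $6:20, $7:11}
[6] ori   $0, $1, 6  →  {$0:0, $1:10, $2:6, $3:6, $4:4, $5:10, $6:20, $7:11}
[7] bne  $1, $6, L9  →  {$0:0, $1:10, $2:6, $3:6, $4:4, $5:10, $6:20, $7:11}  ⟨branch taken⟩
[8] addi  $1, $6, 1  →  {$0:0, $1:21, $2:6, $3:6, $4:4, $5:10, $6:20, $7:11}
[9] sub  $0, $4, $4  →  {$0:0, $1:21, $2:6, $3:6, $4:4, $5:10, $6:20, $7:11}
[10] nor  $4, $7, $0  →  {$0:0, $1:21, $2:6, $3:6, $4:65524, $5:10, $6:20, $7:11}
[11] sub  $6, $0, $6  →  {$0:0, $1:21, $2:6, $3:6, $4:65524, $5:10, $6:65516, $7:11}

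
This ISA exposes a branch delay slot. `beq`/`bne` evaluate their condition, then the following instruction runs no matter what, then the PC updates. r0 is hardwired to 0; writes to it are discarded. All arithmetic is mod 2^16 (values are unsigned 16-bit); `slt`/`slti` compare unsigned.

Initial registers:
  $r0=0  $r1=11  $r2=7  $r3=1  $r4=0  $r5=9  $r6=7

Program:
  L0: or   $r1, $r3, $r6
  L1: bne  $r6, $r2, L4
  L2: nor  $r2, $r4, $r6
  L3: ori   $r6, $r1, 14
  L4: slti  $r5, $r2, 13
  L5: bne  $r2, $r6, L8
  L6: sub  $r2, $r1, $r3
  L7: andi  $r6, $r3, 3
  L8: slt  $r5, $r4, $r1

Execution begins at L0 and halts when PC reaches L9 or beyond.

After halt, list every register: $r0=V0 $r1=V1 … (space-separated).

[0] or   $r1, $r3, $r6  →  {$r0:0, $r1:7, $r2:7, $r3:1, $r4:0, $r5:9, $r6:7}
[1] bne  $r6, $r2, L4  →  {$r0:0, $r1:7, $r2:7, $r3:1, $r4:0, $r5:9, $r6:7}  ⟨branch fallthrough⟩
[2] nor  $r2, $r4, $r6  →  {$r0:0, $r1:7, $r2:65528, $r3:1, $r4:0, $r5:9, $r6:7}
[3] ori   $r6, $r1, 14  →  {$r0:0, $r1:7, $r2:65528, $r3:1, $r4:0, $r5:9, $r6:15}
[4] slti  $r5, $r2, 13  →  {$r0:0, $r1:7, $r2:65528, $r3:1, $r4:0, $r5:0, $r6:15}
[5] bne  $r2, $r6, L8  →  {$r0:0, $r1:7, $r2:65528, $r3:1, $r4:0, $r5:0, $r6:15}  ⟨branch taken⟩
[6] sub  $r2, $r1, $r3  →  {$r0:0, $r1:7, $r2:6, $r3:1, $r4:0, $r5:0, $r6:15}
[8] slt  $r5, $r4, $r1  →  {$r0:0, $r1:7, $r2:6, $r3:1, $r4:0, $r5:1, $r6:15}

$r0=0 $r1=7 $r2=6 $r3=1 $r4=0 $r5=1 $r6=15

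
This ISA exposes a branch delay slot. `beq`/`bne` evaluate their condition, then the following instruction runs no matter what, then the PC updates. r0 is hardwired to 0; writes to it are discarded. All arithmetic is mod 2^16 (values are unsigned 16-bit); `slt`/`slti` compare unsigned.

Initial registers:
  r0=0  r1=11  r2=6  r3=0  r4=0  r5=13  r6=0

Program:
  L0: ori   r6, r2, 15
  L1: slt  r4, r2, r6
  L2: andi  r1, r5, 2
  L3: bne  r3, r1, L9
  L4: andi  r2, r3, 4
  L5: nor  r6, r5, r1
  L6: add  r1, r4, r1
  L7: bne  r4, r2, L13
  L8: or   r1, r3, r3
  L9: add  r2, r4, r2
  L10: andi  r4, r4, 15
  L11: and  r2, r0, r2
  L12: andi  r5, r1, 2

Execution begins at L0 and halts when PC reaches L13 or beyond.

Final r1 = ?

0

#0 ori   r6, r2, 15 ; 0/11/6/0/0/13/15
#1 slt  r4, r2, r6 ; 0/11/6/0/1/13/15
#2 andi  r1, r5, 2 ; 0/0/6/0/1/13/15
#3 bne  r3, r1, L9 ; 0/0/6/0/1/13/15 ; →fallthru
#4 andi  r2, r3, 4 ; 0/0/0/0/1/13/15
#5 nor  r6, r5, r1 ; 0/0/0/0/1/13/65522
#6 add  r1, r4, r1 ; 0/1/0/0/1/13/65522
#7 bne  r4, r2, L13 ; 0/1/0/0/1/13/65522 ; →target
#8 or   r1, r3, r3 ; 0/0/0/0/1/13/65522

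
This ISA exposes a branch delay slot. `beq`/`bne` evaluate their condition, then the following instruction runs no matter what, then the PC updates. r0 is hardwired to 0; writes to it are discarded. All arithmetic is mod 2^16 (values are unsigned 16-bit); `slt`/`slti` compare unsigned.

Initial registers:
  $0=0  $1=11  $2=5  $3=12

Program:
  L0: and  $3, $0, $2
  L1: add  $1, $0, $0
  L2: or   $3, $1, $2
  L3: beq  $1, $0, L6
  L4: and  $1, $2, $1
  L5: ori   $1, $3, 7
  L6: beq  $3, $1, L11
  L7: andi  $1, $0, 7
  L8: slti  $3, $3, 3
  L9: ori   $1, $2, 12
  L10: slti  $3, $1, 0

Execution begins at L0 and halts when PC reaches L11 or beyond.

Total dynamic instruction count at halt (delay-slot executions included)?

  step pc=0: and  $3, $0, $2  regs=(0,11,5,0)
  step pc=1: add  $1, $0, $0  regs=(0,0,5,0)
  step pc=2: or   $3, $1, $2  regs=(0,0,5,5)
  step pc=3: beq  $1, $0, L6  cond=T  regs=(0,0,5,5)
  step pc=4: and  $1, $2, $1  regs=(0,0,5,5)
  step pc=6: beq  $3, $1, L11  cond=F  regs=(0,0,5,5)
  step pc=7: andi  $1, $0, 7  regs=(0,0,5,5)
  step pc=8: slti  $3, $3, 3  regs=(0,0,5,0)
  step pc=9: ori   $1, $2, 12  regs=(0,13,5,0)
  step pc=10: slti  $3, $1, 0  regs=(0,13,5,0)

10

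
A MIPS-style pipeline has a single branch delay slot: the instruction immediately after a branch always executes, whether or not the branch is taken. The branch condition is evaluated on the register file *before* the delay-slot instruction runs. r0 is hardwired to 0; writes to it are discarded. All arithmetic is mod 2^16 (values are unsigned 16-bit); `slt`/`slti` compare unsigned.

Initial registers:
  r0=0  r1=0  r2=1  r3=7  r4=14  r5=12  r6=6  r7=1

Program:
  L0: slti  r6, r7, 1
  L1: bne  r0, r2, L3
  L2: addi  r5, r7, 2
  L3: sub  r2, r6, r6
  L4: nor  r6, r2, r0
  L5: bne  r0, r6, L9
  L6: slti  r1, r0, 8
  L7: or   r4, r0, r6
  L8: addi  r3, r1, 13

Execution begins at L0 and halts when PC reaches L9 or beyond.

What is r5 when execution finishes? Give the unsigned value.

3

  step pc=0: slti  r6, r7, 1  regs=(0,0,1,7,14,12,0,1)
  step pc=1: bne  r0, r2, L3  cond=T  regs=(0,0,1,7,14,12,0,1)
  step pc=2: addi  r5, r7, 2  regs=(0,0,1,7,14,3,0,1)
  step pc=3: sub  r2, r6, r6  regs=(0,0,0,7,14,3,0,1)
  step pc=4: nor  r6, r2, r0  regs=(0,0,0,7,14,3,65535,1)
  step pc=5: bne  r0, r6, L9  cond=T  regs=(0,0,0,7,14,3,65535,1)
  step pc=6: slti  r1, r0, 8  regs=(0,1,0,7,14,3,65535,1)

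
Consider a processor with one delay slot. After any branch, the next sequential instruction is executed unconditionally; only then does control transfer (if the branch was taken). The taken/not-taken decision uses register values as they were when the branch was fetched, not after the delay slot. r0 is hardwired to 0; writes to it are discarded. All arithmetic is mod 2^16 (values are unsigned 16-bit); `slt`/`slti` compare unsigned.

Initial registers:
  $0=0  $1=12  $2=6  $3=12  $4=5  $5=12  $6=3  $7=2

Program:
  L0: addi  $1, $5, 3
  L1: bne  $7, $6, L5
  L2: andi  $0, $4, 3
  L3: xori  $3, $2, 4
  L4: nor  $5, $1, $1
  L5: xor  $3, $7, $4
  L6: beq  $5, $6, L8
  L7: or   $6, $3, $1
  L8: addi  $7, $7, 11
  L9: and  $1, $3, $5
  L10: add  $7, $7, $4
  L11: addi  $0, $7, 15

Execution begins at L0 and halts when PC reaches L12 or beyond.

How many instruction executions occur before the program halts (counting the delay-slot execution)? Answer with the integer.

10

#0 addi  $1, $5, 3 ; 0/15/6/12/5/12/3/2
#1 bne  $7, $6, L5 ; 0/15/6/12/5/12/3/2 ; →target
#2 andi  $0, $4, 3 ; 0/15/6/12/5/12/3/2
#5 xor  $3, $7, $4 ; 0/15/6/7/5/12/3/2
#6 beq  $5, $6, L8 ; 0/15/6/7/5/12/3/2 ; →fallthru
#7 or   $6, $3, $1 ; 0/15/6/7/5/12/15/2
#8 addi  $7, $7, 11 ; 0/15/6/7/5/12/15/13
#9 and  $1, $3, $5 ; 0/4/6/7/5/12/15/13
#10 add  $7, $7, $4 ; 0/4/6/7/5/12/15/18
#11 addi  $0, $7, 15 ; 0/4/6/7/5/12/15/18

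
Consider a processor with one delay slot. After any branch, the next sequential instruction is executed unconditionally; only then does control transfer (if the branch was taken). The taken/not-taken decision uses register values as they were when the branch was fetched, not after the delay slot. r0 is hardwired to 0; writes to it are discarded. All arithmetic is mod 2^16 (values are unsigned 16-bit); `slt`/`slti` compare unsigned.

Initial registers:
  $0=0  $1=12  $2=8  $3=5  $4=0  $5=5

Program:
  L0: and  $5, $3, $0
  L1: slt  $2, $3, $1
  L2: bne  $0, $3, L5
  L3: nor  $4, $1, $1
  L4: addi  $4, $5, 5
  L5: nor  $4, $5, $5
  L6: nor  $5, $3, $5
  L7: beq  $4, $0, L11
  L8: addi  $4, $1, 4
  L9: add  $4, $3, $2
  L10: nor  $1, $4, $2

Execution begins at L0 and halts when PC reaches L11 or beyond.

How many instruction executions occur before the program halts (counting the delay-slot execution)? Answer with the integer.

10

  step pc=0: and  $5, $3, $0  regs=(0,12,8,5,0,0)
  step pc=1: slt  $2, $3, $1  regs=(0,12,1,5,0,0)
  step pc=2: bne  $0, $3, L5  cond=T  regs=(0,12,1,5,0,0)
  step pc=3: nor  $4, $1, $1  regs=(0,12,1,5,65523,0)
  step pc=5: nor  $4, $5, $5  regs=(0,12,1,5,65535,0)
  step pc=6: nor  $5, $3, $5  regs=(0,12,1,5,65535,65530)
  step pc=7: beq  $4, $0, L11  cond=F  regs=(0,12,1,5,65535,65530)
  step pc=8: addi  $4, $1, 4  regs=(0,12,1,5,16,65530)
  step pc=9: add  $4, $3, $2  regs=(0,12,1,5,6,65530)
  step pc=10: nor  $1, $4, $2  regs=(0,65528,1,5,6,65530)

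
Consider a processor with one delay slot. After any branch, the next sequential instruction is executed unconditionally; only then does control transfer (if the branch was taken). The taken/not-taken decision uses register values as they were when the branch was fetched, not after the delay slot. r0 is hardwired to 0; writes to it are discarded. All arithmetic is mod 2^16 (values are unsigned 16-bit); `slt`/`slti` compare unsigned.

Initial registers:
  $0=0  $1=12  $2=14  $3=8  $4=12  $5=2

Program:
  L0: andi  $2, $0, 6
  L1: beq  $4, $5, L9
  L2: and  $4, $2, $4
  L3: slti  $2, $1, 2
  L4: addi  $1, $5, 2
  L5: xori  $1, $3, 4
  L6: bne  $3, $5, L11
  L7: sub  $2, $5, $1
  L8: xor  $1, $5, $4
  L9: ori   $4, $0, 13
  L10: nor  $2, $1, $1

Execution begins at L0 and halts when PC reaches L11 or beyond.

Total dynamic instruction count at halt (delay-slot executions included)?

  step pc=0: andi  $2, $0, 6  regs=(0,12,0,8,12,2)
  step pc=1: beq  $4, $5, L9  cond=F  regs=(0,12,0,8,12,2)
  step pc=2: and  $4, $2, $4  regs=(0,12,0,8,0,2)
  step pc=3: slti  $2, $1, 2  regs=(0,12,0,8,0,2)
  step pc=4: addi  $1, $5, 2  regs=(0,4,0,8,0,2)
  step pc=5: xori  $1, $3, 4  regs=(0,12,0,8,0,2)
  step pc=6: bne  $3, $5, L11  cond=T  regs=(0,12,0,8,0,2)
  step pc=7: sub  $2, $5, $1  regs=(0,12,65526,8,0,2)

8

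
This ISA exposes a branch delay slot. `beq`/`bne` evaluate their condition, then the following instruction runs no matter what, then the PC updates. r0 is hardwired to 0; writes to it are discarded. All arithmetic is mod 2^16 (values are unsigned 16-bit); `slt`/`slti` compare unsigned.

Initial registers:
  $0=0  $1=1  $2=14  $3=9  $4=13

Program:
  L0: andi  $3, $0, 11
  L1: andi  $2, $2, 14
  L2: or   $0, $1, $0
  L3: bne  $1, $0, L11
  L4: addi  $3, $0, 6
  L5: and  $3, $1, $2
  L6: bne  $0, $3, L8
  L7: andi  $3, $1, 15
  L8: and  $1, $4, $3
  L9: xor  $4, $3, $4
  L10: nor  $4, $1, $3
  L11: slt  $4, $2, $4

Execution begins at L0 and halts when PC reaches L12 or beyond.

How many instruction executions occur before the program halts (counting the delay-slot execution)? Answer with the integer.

6

PC=0  andi  $3, $0, 11       | $0=0 $1=1 $2=14 $3=0 $4=13
PC=1  andi  $2, $2, 14       | $0=0 $1=1 $2=14 $3=0 $4=13
PC=2  or   $0, $1, $0        | $0=0 $1=1 $2=14 $3=0 $4=13
PC=3  bne  $1, $0, L11       | $0=0 $1=1 $2=14 $3=0 $4=13  [TAKEN]
PC=4  addi  $3, $0, 6        | $0=0 $1=1 $2=14 $3=6 $4=13
PC=11 slt  $4, $2, $4        | $0=0 $1=1 $2=14 $3=6 $4=0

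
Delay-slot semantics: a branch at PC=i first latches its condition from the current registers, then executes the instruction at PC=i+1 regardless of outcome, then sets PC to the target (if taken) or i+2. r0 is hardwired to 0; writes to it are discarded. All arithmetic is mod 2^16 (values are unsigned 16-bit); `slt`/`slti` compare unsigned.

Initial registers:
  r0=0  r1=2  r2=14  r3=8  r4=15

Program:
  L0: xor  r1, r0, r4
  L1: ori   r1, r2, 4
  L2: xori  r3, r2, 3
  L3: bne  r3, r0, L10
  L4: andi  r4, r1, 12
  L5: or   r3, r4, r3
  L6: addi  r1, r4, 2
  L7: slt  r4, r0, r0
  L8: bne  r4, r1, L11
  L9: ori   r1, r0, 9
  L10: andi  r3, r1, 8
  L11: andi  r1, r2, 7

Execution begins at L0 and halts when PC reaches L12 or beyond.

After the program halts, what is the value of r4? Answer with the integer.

12

PC=0  xor  r1, r0, r4        | r0=0 r1=15 r2=14 r3=8 r4=15
PC=1  ori   r1, r2, 4        | r0=0 r1=14 r2=14 r3=8 r4=15
PC=2  xori  r3, r2, 3        | r0=0 r1=14 r2=14 r3=13 r4=15
PC=3  bne  r3, r0, L10       | r0=0 r1=14 r2=14 r3=13 r4=15  [TAKEN]
PC=4  andi  r4, r1, 12       | r0=0 r1=14 r2=14 r3=13 r4=12
PC=10 andi  r3, r1, 8        | r0=0 r1=14 r2=14 r3=8 r4=12
PC=11 andi  r1, r2, 7        | r0=0 r1=6 r2=14 r3=8 r4=12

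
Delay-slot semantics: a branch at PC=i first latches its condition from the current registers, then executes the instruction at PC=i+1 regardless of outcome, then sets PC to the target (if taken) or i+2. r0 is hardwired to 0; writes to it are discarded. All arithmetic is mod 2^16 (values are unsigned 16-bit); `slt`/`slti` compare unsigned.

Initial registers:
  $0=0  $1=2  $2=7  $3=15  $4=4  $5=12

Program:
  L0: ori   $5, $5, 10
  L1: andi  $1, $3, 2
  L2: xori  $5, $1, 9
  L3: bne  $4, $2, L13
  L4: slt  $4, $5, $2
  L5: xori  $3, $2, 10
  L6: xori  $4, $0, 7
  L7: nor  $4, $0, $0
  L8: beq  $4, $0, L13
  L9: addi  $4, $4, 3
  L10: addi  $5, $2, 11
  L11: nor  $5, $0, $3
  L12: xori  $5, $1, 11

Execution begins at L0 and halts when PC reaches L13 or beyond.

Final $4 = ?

[0] ori   $5, $5, 10  →  {$0:0, $1:2, $2:7, $3:15, $4:4, $5:14}
[1] andi  $1, $3, 2  →  {$0:0, $1:2, $2:7, $3:15, $4:4, $5:14}
[2] xori  $5, $1, 9  →  {$0:0, $1:2, $2:7, $3:15, $4:4, $5:11}
[3] bne  $4, $2, L13  →  {$0:0, $1:2, $2:7, $3:15, $4:4, $5:11}  ⟨branch taken⟩
[4] slt  $4, $5, $2  →  {$0:0, $1:2, $2:7, $3:15, $4:0, $5:11}

0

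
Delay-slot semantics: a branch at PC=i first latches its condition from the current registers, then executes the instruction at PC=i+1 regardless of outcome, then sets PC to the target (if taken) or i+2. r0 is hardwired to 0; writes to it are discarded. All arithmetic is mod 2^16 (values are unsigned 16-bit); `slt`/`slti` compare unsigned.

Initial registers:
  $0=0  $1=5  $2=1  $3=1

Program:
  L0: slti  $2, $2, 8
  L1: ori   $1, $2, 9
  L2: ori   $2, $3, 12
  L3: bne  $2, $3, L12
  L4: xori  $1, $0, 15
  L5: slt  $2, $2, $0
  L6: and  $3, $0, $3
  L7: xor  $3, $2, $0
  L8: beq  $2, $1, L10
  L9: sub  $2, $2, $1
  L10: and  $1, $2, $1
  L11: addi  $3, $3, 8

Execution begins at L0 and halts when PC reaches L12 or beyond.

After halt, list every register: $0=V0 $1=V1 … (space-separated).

$0=0 $1=15 $2=13 $3=1

  step pc=0: slti  $2, $2, 8  regs=(0,5,1,1)
  step pc=1: ori   $1, $2, 9  regs=(0,9,1,1)
  step pc=2: ori   $2, $3, 12  regs=(0,9,13,1)
  step pc=3: bne  $2, $3, L12  cond=T  regs=(0,9,13,1)
  step pc=4: xori  $1, $0, 15  regs=(0,15,13,1)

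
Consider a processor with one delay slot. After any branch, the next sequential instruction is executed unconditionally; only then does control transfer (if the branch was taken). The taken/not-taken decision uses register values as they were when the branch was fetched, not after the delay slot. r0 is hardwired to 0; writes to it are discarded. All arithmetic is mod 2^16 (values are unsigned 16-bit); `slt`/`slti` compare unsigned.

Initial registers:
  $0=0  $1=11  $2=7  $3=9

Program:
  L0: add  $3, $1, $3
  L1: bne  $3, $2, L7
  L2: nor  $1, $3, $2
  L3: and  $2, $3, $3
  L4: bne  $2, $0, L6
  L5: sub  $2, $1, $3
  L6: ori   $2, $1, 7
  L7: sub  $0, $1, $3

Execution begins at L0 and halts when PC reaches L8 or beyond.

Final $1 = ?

  step pc=0: add  $3, $1, $3  regs=(0,11,7,20)
  step pc=1: bne  $3, $2, L7  cond=T  regs=(0,11,7,20)
  step pc=2: nor  $1, $3, $2  regs=(0,65512,7,20)
  step pc=7: sub  $0, $1, $3  regs=(0,65512,7,20)

65512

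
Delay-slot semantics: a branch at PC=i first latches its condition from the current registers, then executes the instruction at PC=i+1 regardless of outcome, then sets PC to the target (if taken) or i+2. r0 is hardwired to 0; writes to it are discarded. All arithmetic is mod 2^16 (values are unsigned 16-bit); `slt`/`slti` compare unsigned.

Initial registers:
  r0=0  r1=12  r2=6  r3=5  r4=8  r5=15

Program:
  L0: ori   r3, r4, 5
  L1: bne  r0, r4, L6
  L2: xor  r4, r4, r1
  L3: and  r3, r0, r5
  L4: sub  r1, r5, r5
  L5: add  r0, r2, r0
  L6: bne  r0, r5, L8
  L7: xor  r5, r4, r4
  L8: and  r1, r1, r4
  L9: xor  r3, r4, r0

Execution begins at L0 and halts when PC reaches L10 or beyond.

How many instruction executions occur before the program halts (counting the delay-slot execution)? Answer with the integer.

#0 ori   r3, r4, 5 ; 0/12/6/13/8/15
#1 bne  r0, r4, L6 ; 0/12/6/13/8/15 ; →target
#2 xor  r4, r4, r1 ; 0/12/6/13/4/15
#6 bne  r0, r5, L8 ; 0/12/6/13/4/15 ; →target
#7 xor  r5, r4, r4 ; 0/12/6/13/4/0
#8 and  r1, r1, r4 ; 0/4/6/13/4/0
#9 xor  r3, r4, r0 ; 0/4/6/4/4/0

7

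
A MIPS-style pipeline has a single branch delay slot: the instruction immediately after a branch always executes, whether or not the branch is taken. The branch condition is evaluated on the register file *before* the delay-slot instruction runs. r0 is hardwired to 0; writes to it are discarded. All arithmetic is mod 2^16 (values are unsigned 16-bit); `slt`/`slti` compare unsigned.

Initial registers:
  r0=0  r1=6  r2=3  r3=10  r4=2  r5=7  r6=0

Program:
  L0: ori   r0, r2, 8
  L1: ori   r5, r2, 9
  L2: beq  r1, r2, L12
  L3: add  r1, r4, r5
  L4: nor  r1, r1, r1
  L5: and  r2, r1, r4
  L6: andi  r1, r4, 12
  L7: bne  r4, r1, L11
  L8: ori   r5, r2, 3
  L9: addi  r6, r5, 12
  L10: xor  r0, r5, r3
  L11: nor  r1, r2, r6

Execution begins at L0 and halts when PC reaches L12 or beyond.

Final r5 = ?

#0 ori   r0, r2, 8 ; 0/6/3/10/2/7/0
#1 ori   r5, r2, 9 ; 0/6/3/10/2/11/0
#2 beq  r1, r2, L12 ; 0/6/3/10/2/11/0 ; →fallthru
#3 add  r1, r4, r5 ; 0/13/3/10/2/11/0
#4 nor  r1, r1, r1 ; 0/65522/3/10/2/11/0
#5 and  r2, r1, r4 ; 0/65522/2/10/2/11/0
#6 andi  r1, r4, 12 ; 0/0/2/10/2/11/0
#7 bne  r4, r1, L11 ; 0/0/2/10/2/11/0 ; →target
#8 ori   r5, r2, 3 ; 0/0/2/10/2/3/0
#11 nor  r1, r2, r6 ; 0/65533/2/10/2/3/0

3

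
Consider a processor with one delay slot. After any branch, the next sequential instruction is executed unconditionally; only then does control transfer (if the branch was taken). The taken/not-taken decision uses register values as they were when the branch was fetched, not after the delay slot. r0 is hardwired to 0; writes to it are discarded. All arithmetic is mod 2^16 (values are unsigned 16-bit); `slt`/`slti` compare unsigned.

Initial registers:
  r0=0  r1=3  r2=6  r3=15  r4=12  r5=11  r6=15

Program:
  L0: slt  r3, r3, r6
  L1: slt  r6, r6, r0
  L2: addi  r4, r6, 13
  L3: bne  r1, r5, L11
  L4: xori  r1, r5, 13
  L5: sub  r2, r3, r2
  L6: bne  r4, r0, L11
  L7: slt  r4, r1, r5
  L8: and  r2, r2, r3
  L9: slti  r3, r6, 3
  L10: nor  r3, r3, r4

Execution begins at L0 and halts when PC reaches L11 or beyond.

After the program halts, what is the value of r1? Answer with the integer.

PC=0  slt  r3, r3, r6        | r0=0 r1=3 r2=6 r3=0 r4=12 r5=11 r6=15
PC=1  slt  r6, r6, r0        | r0=0 r1=3 r2=6 r3=0 r4=12 r5=11 r6=0
PC=2  addi  r4, r6, 13       | r0=0 r1=3 r2=6 r3=0 r4=13 r5=11 r6=0
PC=3  bne  r1, r5, L11       | r0=0 r1=3 r2=6 r3=0 r4=13 r5=11 r6=0  [TAKEN]
PC=4  xori  r1, r5, 13       | r0=0 r1=6 r2=6 r3=0 r4=13 r5=11 r6=0

6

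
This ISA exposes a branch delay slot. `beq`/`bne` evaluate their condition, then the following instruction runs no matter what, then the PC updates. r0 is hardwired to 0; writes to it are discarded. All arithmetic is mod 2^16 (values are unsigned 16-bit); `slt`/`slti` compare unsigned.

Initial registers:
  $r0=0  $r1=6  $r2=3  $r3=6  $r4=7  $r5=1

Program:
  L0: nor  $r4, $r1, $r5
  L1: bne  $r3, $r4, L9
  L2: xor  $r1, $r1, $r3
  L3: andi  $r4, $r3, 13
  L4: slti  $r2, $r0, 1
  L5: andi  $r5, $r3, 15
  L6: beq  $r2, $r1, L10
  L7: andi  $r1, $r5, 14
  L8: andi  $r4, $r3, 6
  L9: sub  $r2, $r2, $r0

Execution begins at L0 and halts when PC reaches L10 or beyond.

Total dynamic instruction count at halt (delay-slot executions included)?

4

PC=0  nor  $r4, $r1, $r5     | $r0=0 $r1=6 $r2=3 $r3=6 $r4=65528 $r5=1
PC=1  bne  $r3, $r4, L9      | $r0=0 $r1=6 $r2=3 $r3=6 $r4=65528 $r5=1  [TAKEN]
PC=2  xor  $r1, $r1, $r3     | $r0=0 $r1=0 $r2=3 $r3=6 $r4=65528 $r5=1
PC=9  sub  $r2, $r2, $r0     | $r0=0 $r1=0 $r2=3 $r3=6 $r4=65528 $r5=1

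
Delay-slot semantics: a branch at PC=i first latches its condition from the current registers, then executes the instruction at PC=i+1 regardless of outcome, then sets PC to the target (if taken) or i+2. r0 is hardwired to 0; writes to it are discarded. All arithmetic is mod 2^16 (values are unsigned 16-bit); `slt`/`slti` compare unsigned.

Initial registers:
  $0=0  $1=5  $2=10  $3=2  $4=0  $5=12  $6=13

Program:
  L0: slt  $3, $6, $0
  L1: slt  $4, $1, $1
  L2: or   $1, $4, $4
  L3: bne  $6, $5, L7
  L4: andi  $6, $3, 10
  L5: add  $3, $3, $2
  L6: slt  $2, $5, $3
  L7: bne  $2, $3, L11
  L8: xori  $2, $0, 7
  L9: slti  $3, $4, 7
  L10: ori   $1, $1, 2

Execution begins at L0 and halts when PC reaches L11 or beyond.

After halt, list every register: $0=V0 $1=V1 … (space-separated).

PC=0  slt  $3, $6, $0        | $0=0 $1=5 $2=10 $3=0 $4=0 $5=12 $6=13
PC=1  slt  $4, $1, $1        | $0=0 $1=5 $2=10 $3=0 $4=0 $5=12 $6=13
PC=2  or   $1, $4, $4        | $0=0 $1=0 $2=10 $3=0 $4=0 $5=12 $6=13
PC=3  bne  $6, $5, L7        | $0=0 $1=0 $2=10 $3=0 $4=0 $5=12 $6=13  [TAKEN]
PC=4  andi  $6, $3, 10       | $0=0 $1=0 $2=10 $3=0 $4=0 $5=12 $6=0
PC=7  bne  $2, $3, L11       | $0=0 $1=0 $2=10 $3=0 $4=0 $5=12 $6=0  [TAKEN]
PC=8  xori  $2, $0, 7        | $0=0 $1=0 $2=7 $3=0 $4=0 $5=12 $6=0

$0=0 $1=0 $2=7 $3=0 $4=0 $5=12 $6=0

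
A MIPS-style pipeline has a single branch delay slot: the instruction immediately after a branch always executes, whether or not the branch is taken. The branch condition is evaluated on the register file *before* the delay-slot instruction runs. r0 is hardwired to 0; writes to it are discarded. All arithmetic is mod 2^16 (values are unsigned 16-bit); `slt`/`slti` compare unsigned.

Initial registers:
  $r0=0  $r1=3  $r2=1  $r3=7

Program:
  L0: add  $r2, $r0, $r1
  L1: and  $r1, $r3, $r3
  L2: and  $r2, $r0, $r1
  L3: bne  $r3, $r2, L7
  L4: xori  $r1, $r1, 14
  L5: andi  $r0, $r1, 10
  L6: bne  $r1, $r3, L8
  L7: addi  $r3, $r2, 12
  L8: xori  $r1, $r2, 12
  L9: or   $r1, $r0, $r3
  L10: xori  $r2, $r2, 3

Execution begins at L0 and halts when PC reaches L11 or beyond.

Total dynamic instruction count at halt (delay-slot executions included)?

9

  step pc=0: add  $r2, $r0, $r1  regs=(0,3,3,7)
  step pc=1: and  $r1, $r3, $r3  regs=(0,7,3,7)
  step pc=2: and  $r2, $r0, $r1  regs=(0,7,0,7)
  step pc=3: bne  $r3, $r2, L7  cond=T  regs=(0,7,0,7)
  step pc=4: xori  $r1, $r1, 14  regs=(0,9,0,7)
  step pc=7: addi  $r3, $r2, 12  regs=(0,9,0,12)
  step pc=8: xori  $r1, $r2, 12  regs=(0,12,0,12)
  step pc=9: or   $r1, $r0, $r3  regs=(0,12,0,12)
  step pc=10: xori  $r2, $r2, 3  regs=(0,12,3,12)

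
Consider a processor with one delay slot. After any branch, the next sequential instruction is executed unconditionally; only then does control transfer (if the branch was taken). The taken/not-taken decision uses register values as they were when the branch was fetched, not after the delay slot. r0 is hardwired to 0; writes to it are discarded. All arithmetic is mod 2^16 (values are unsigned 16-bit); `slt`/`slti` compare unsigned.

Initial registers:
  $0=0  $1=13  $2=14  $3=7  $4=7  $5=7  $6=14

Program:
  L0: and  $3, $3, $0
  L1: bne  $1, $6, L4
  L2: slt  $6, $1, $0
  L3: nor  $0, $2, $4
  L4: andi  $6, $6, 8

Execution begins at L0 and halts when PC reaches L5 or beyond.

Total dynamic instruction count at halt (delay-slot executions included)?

#0 and  $3, $3, $0 ; 0/13/14/0/7/7/14
#1 bne  $1, $6, L4 ; 0/13/14/0/7/7/14 ; →target
#2 slt  $6, $1, $0 ; 0/13/14/0/7/7/0
#4 andi  $6, $6, 8 ; 0/13/14/0/7/7/0

4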